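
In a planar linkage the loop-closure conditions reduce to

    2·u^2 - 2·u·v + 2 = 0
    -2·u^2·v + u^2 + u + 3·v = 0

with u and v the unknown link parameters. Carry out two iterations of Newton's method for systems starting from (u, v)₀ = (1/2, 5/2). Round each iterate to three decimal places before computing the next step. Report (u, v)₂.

(-0.986, -1.360)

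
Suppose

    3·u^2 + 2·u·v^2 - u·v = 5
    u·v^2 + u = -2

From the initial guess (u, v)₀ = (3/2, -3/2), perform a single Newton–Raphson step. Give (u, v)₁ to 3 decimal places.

At (3/2, -3/2): F = (10.750, 6.875).
Jacobian J = [[6·u + 2·v^2 - v, 4·u·v - u], [v^2 + 1, 2·u·v]].
At the point, J = [[15.000, -10.500], [3.250, -4.500]] (det J = -33.375).
Solving J·Δ = −F gives Δ = (0.713, 2.043).
Then the next iterate is (u, v)₁ = (2.213, 0.543).

(2.213, 0.543)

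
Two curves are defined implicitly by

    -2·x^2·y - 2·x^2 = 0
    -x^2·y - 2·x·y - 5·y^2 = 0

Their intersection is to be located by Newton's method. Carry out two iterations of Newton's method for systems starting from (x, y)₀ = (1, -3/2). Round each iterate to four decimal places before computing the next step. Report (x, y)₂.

(1.5779, -1.0429)

At (1, -3/2): F = (1.0000, -6.7500).
Jacobian J = [[-4·x·y - 4·x, -2·x^2], [-2·x·y - 2·y, -x^2 - 2·x - 10·y]].
At the point, J = [[2.0000, -2.0000], [6.0000, 12.0000]] (det J = 36.0000).
Solving J·Δ = −F gives Δ = (0.0417, 0.5417).
Then the next iterate is (x, y)₁ = (1.0417, -0.9583).
Round to (1.0417, -0.9583) and repeat: F = (-0.090501, -1.555284), J = [[-0.173756, -2.170278], [3.913122, 6.414461]].
Δ = (0.5362, -0.0846), so (x, y)₂ = (1.5779, -1.0429).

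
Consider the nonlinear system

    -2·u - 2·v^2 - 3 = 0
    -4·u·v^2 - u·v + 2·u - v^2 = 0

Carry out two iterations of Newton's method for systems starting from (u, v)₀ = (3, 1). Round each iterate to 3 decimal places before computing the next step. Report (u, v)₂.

At (3, 1): F = (-11.000, -10.000).
Jacobian J = [[-2, -4·v], [-4·v^2 - v + 2, -8·u·v - u - 2·v]].
At the point, J = [[-2.000, -4.000], [-3.000, -29.000]] (det J = 46.000).
Solving J·Δ = −F gives Δ = (-6.065, 0.283).
Then the next iterate is (u, v)₁ = (-3.065, 1.283).
Round to (-3.065, 1.283) and repeat: F = (-0.16218, 16.33736), J = [[-2.000, -5.132], [-5.86736, 31.95816]].
Δ = (0.837, -0.358), so (u, v)₂ = (-2.228, 0.925).

(-2.228, 0.925)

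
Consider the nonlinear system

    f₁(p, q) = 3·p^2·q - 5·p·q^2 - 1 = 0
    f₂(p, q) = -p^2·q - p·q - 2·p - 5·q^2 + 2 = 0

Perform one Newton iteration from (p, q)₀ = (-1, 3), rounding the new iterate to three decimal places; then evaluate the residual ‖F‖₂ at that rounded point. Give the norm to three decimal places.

At (-1, 3): F = (53.000, -41.000).
Jacobian J = [[6·p·q - 5·q^2, 3·p^2 - 10·p·q], [-2·p·q - q - 2, -p^2 - p - 10·q]].
At the point, J = [[-63.000, 33.000], [1.000, -30.000]] (det J = 1857.000).
Solving J·Δ = −F gives Δ = (0.128, -1.362).
Then the next iterate is (p, q)₁ = (-0.872, 1.638).
Re-evaluating at (-0.872, 1.638): F = (14.43460, -9.48839), so ‖F‖₂ = 17.274.

17.274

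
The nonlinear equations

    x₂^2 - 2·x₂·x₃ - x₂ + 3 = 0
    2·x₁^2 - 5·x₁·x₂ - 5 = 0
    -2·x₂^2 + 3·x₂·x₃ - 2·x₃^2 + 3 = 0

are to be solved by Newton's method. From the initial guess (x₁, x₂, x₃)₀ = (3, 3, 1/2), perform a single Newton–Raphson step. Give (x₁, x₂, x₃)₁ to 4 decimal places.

At (3, 3, 1/2): F = (6.0000, -32.0000, -11.0000).
Jacobian J = [[0, 2·x₂ - 2·x₃ - 1, -2·x₂], [4·x₁ - 5·x₂, -5·x₁, 0], [0, -4·x₂ + 3·x₃, 3·x₂ - 4·x₃]].
At the point, J = [[0.0000, 4.0000, -6.0000], [-3.0000, -15.0000, 0.0000], [0.0000, -10.5000, 7.0000]] (det J = -105.0000).
Solving J·Δ = −F gives Δ = (-7.2381, -0.6857, 0.5429).
Then the next iterate is (x₁, x₂, x₃)₁ = (-4.2381, 2.3143, 1.0429).

(-4.2381, 2.3143, 1.0429)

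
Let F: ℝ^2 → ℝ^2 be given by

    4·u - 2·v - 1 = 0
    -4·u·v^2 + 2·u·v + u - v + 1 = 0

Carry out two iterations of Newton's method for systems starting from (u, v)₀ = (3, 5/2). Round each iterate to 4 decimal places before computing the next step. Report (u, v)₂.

(0.9534, 1.4069)

At (3, 5/2): F = (6.0000, -58.5000).
Jacobian J = [[4, -2], [-4·v^2 + 2·v + 1, -8·u·v + 2·u - 1]].
At the point, J = [[4.0000, -2.0000], [-19.0000, -55.0000]] (det J = -258.0000).
Solving J·Δ = −F gives Δ = (-1.7326, -0.4651).
Then the next iterate is (u, v)₁ = (1.2674, 2.0349).
Round to (1.2674, 2.0349) and repeat: F = (-0.0002, -15.601726), J = [[4.0000, -2.0000], [-11.493472, -19.097458]].
Δ = (-0.3140, -0.6280), so (u, v)₂ = (0.9534, 1.4069).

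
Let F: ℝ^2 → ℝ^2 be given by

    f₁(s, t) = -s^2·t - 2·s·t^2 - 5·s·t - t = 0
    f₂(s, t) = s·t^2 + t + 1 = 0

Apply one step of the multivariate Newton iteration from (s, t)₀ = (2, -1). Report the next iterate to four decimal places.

(0.6429, -0.7857)

At (2, -1): F = (11.0000, 2.0000).
Jacobian J = [[-2·s·t - 2·t^2 - 5·t, -s^2 - 4·s·t - 5·s - 1], [t^2, 2·s·t + 1]].
At the point, J = [[7.0000, -7.0000], [1.0000, -3.0000]] (det J = -14.0000).
Solving J·Δ = −F gives Δ = (-1.3571, 0.2143).
Then the next iterate is (s, t)₁ = (0.6429, -0.7857).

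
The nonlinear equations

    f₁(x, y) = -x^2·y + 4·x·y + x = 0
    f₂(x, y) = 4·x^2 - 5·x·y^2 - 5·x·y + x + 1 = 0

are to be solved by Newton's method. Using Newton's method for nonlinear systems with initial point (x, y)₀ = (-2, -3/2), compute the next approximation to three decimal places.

At (-2, -3/2): F = (16.000, 22.500).
Jacobian J = [[-2·x·y + 4·y + 1, -x^2 + 4·x], [8·x - 5·y^2 - 5·y + 1, -10·x·y - 5·x]].
At the point, J = [[-11.000, -12.000], [-18.750, -20.000]] (det J = -5.000).
Solving J·Δ = −F gives Δ = (-10.000, 10.500).
Then the next iterate is (x, y)₁ = (-12.000, 9.000).

(-12.000, 9.000)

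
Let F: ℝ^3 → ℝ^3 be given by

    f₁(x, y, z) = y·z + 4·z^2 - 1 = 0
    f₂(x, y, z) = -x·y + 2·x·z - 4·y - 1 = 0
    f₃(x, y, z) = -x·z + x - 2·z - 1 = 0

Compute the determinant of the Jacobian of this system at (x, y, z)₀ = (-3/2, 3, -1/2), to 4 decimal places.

-0.5000

J = [[0, z, y + 8·z], [-y + 2·z, -x - 4, 2·x], [-z + 1, 0, -x - 2]].
At the point, J = [[0.0000, -0.5000, -1.0000], [-4.0000, -2.5000, -3.0000], [1.5000, 0.0000, -0.5000]].
det J = -0.5000.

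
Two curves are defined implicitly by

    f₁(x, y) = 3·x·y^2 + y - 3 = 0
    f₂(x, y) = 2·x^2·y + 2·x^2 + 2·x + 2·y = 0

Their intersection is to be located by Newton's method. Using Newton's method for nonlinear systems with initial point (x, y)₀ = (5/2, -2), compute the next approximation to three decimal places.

At (5/2, -2): F = (25.000, -11.500).
Jacobian J = [[3·y^2, 6·x·y + 1], [4·x·y + 4·x + 2, 2·x^2 + 2]].
At the point, J = [[12.000, -29.000], [-8.000, 14.500]] (det J = -58.000).
Solving J·Δ = −F gives Δ = (0.500, 1.069).
Then the next iterate is (x, y)₁ = (3.000, -0.931).

(3.000, -0.931)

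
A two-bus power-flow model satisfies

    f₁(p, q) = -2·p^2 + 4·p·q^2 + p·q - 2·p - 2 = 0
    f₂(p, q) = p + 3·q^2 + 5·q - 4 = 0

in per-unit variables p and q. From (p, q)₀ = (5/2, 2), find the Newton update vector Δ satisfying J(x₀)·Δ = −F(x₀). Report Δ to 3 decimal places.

(7.357, -1.639)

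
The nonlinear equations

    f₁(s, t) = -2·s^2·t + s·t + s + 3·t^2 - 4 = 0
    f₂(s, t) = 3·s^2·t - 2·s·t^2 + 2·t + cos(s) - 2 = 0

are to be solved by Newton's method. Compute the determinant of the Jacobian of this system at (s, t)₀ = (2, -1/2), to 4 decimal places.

14.3163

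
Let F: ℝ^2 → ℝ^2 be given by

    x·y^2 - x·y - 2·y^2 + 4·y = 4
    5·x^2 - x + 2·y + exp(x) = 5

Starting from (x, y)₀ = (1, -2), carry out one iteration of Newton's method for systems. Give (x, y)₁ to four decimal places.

(0.8282, 0.1472)

At (1, -2): F = (-14.0000, -2.281718).
Jacobian J = [[y^2 - y, 2·x·y - x - 4·y + 4], [10·x + exp(x) - 1, 2]].
At the point, J = [[6.0000, 7.0000], [11.718282, 2.0000]] (det J = -70.027973).
Solving J·Δ = −F gives Δ = (-0.1718, 2.1472).
Then the next iterate is (x, y)₁ = (0.8282, 0.1472).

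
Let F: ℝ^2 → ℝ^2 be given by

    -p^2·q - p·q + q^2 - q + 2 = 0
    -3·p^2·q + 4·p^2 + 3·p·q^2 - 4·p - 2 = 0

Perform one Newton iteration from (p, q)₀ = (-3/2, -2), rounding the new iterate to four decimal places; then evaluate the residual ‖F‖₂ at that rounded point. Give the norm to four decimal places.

At (-3/2, -2): F = (9.5000, 8.5000).
Jacobian J = [[-2·p·q - q, -p^2 - p + 2·q - 1], [-6·p·q + 8·p + 3·q^2 - 4, -3·p^2 + 6·p·q]].
At the point, J = [[-4.0000, -5.7500], [-22.0000, 11.2500]] (det J = -171.5000).
Solving J·Δ = −F gives Δ = (0.9082, 1.0204).
Then the next iterate is (p, q)₁ = (-0.5918, -0.9796).
Re-evaluating at (-0.5918, -0.9796): F = (3.702571, 1.093654), so ‖F‖₂ = 3.8607.

3.8607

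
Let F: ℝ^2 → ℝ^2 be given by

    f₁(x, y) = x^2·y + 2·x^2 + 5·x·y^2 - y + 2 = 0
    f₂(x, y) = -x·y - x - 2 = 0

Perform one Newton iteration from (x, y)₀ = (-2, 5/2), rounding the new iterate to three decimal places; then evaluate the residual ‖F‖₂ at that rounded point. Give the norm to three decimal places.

12.448

At (-2, 5/2): F = (-45.000, 5.000).
Jacobian J = [[2·x·y + 4·x + 5·y^2, x^2 + 10·x·y - 1], [-y - 1, -x]].
At the point, J = [[13.250, -47.000], [-3.500, 2.000]] (det J = -138.000).
Solving J·Δ = −F gives Δ = (1.051, -0.661).
Then the next iterate is (x, y)₁ = (-0.949, 1.839).
Re-evaluating at (-0.949, 1.839): F = (-12.42881, 0.69421), so ‖F‖₂ = 12.448.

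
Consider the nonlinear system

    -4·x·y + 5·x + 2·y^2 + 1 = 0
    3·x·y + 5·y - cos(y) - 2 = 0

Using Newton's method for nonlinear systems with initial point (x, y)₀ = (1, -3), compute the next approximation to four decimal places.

(-10.2742, -12.7288)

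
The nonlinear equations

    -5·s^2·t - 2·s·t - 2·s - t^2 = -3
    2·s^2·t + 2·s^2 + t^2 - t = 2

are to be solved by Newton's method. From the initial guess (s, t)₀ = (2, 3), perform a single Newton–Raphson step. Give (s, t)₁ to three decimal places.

(1.816, 0.684)

At (2, 3): F = (-82.000, 36.000).
Jacobian J = [[-10·s·t - 2·t - 2, -5·s^2 - 2·s - 2·t], [4·s·t + 4·s, 2·s^2 + 2·t - 1]].
At the point, J = [[-68.000, -30.000], [32.000, 13.000]] (det J = 76.000).
Solving J·Δ = −F gives Δ = (-0.184, -2.316).
Then the next iterate is (s, t)₁ = (1.816, 0.684).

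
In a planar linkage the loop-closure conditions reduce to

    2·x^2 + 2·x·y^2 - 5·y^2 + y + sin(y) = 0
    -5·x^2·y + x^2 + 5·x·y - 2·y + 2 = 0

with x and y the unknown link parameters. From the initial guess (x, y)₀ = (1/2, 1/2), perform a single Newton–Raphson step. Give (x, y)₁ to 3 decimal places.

(-14.131, -16.508)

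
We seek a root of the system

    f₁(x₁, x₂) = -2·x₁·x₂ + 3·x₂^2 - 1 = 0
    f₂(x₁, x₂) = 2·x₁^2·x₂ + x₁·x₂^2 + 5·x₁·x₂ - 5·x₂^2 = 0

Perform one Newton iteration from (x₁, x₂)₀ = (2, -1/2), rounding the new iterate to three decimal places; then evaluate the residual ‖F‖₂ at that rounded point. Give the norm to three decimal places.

At (2, -1/2): F = (1.750, -9.750).
Jacobian J = [[-2·x₂, -2·x₁ + 6·x₂], [4·x₁·x₂ + x₂^2 + 5·x₂, 2·x₁^2 + 2·x₁·x₂ + 5·x₁ - 10·x₂]].
At the point, J = [[1.000, -7.000], [-6.250, 21.000]] (det J = -22.750).
Solving J·Δ = −F gives Δ = (-1.385, 0.052).
Then the next iterate is (x₁, x₂)₁ = (0.615, -0.448).
Re-evaluating at (0.615, -0.448): F = (0.15315, -2.59658), so ‖F‖₂ = 2.601.

2.601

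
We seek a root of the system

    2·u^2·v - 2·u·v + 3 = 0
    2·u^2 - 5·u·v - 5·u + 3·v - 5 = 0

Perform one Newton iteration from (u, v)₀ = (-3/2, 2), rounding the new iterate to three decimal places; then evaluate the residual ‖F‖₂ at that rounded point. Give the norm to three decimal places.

At (-3/2, 2): F = (18.000, 28.000).
Jacobian J = [[4·u·v - 2·v, 2·u^2 - 2·u], [4·u - 5·v - 5, -5·u + 3]].
At the point, J = [[-16.000, 7.500], [-21.000, 10.500]] (det J = -10.500).
Solving J·Δ = −F gives Δ = (-2.000, -6.667).
Then the next iterate is (u, v)₁ = (-3.500, -4.667).
Re-evaluating at (-3.500, -4.667): F = (-144.01050, -58.67350), so ‖F‖₂ = 155.504.

155.504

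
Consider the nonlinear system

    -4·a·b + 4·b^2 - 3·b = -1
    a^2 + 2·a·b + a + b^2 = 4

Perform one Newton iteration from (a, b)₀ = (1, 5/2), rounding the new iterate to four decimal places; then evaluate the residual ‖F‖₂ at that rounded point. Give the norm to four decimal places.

At (1, 5/2): F = (8.5000, 9.2500).
Jacobian J = [[-4·b, -4·a + 8·b - 3], [2·a + 2·b + 1, 2·a + 2·b]].
At the point, J = [[-10.0000, 13.0000], [8.0000, 7.0000]] (det J = -174.0000).
Solving J·Δ = −F gives Δ = (-0.3491, -0.9224).
Then the next iterate is (a, b)₁ = (0.6509, 1.5776).
Re-evaluating at (0.6509, 1.5776): F = (2.115048, 1.617112), so ‖F‖₂ = 2.6624.

2.6624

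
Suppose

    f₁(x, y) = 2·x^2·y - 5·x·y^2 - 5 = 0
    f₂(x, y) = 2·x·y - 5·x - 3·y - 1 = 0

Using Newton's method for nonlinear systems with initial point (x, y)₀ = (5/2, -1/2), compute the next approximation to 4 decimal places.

(0.0727, -0.5318)

At (5/2, -1/2): F = (-14.3750, -14.5000).
Jacobian J = [[4·x·y - 5·y^2, 2·x^2 - 10·x·y], [2·y - 5, 2·x - 3]].
At the point, J = [[-6.2500, 25.0000], [-6.0000, 2.0000]] (det J = 137.5000).
Solving J·Δ = −F gives Δ = (-2.4273, -0.0318).
Then the next iterate is (x, y)₁ = (0.0727, -0.5318).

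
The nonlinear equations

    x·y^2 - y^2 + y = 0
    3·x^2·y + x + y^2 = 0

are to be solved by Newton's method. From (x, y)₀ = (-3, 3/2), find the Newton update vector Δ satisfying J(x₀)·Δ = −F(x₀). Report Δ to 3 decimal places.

At (-3, 3/2): F = (-7.500, 39.750).
Jacobian J = [[y^2, 2·x·y - 2·y + 1], [6·x·y + 1, 3·x^2 + 2·y]].
At the point, J = [[2.250, -11.000], [-26.000, 30.000]] (det J = -218.500).
Solving J·Δ = −F gives Δ = (0.971, -0.483).

(0.971, -0.483)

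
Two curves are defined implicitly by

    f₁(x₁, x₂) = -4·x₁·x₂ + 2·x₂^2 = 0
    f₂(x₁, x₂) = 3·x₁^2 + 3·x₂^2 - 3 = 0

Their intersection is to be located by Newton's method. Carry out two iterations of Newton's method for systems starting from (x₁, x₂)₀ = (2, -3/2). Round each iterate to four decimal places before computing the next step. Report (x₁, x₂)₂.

(1.1045, -0.1691)

At (2, -3/2): F = (16.5000, 15.7500).
Jacobian J = [[-4·x₂, -4·x₁ + 4·x₂], [6·x₁, 6·x₂]].
At the point, J = [[6.0000, -14.0000], [12.0000, -9.0000]] (det J = 114.0000).
Solving J·Δ = −F gives Δ = (-0.6316, 0.9079).
Then the next iterate is (x₁, x₂)₁ = (1.3684, -0.5921).
Round to (1.3684, -0.5921) and repeat: F = (3.942083, 3.669303), J = [[2.3684, -7.8420], [8.2104, -3.5526]].
Δ = (-0.2639, 0.4230), so (x₁, x₂)₂ = (1.1045, -0.1691).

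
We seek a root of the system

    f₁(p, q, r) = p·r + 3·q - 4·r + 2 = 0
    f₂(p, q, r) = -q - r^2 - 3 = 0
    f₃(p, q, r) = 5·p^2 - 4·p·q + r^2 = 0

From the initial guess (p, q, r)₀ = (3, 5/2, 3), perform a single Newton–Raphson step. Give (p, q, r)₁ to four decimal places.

(1.5733, 1.0358, 0.8274)

At (3, 5/2, 3): F = (6.5000, -14.5000, 24.0000).
Jacobian J = [[r, 3, p - 4], [0, -1, -2·r], [10·p - 4·q, -4·p, 2·r]].
At the point, J = [[3.0000, 3.0000, -1.0000], [0.0000, -1.0000, -6.0000], [20.0000, -12.0000, 6.0000]] (det J = -614.0000).
Solving J·Δ = −F gives Δ = (-1.4267, -1.4642, -2.1726).
Then the next iterate is (p, q, r)₁ = (1.5733, 1.0358, 0.8274).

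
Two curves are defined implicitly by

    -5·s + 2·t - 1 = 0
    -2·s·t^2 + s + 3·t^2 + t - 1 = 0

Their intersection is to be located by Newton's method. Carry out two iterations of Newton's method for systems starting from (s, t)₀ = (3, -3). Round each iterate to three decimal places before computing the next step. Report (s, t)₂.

(-1.907, -4.269)

At (3, -3): F = (-22.000, -28.000).
Jacobian J = [[-5, 2], [-2·t^2 + 1, -4·s·t + 6·t + 1]].
At the point, J = [[-5.000, 2.000], [-17.000, 19.000]] (det J = -61.000).
Solving J·Δ = −F gives Δ = (-5.934, -3.836).
Then the next iterate is (s, t)₁ = (-2.934, -6.836).
Round to (-2.934, -6.836) and repeat: F = (-0.002, 403.63959), J = [[-5.000, 2.000], [-92.46179, -120.24330]].
Δ = (1.027, 2.567), so (s, t)₂ = (-1.907, -4.269).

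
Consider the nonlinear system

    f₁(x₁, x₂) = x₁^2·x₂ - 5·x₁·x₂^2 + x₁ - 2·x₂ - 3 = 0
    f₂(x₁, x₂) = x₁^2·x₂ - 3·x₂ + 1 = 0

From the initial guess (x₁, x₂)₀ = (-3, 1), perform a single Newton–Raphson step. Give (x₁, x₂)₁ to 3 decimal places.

(-1.994, 0.840)

At (-3, 1): F = (16.000, 7.000).
Jacobian J = [[2·x₁·x₂ - 5·x₂^2 + 1, x₁^2 - 10·x₁·x₂ - 2], [2·x₁·x₂, x₁^2 - 3]].
At the point, J = [[-10.000, 37.000], [-6.000, 6.000]] (det J = 162.000).
Solving J·Δ = −F gives Δ = (1.006, -0.160).
Then the next iterate is (x₁, x₂)₁ = (-1.994, 0.840).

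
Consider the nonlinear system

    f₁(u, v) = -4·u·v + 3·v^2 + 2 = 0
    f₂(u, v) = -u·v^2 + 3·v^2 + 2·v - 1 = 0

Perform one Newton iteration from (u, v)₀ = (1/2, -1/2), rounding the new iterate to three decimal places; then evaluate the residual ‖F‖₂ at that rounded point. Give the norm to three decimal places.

12.852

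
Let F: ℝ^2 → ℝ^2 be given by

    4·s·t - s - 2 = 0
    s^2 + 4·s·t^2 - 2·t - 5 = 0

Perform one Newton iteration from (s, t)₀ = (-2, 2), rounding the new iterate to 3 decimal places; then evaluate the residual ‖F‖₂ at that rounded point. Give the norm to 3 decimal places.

10.876

At (-2, 2): F = (-16.000, -37.000).
Jacobian J = [[4·t - 1, 4·s], [2·s + 4·t^2, 8·s·t - 2]].
At the point, J = [[7.000, -8.000], [12.000, -34.000]] (det J = -142.000).
Solving J·Δ = −F gives Δ = (1.746, -0.472).
Then the next iterate is (s, t)₁ = (-0.254, 1.528).
Re-evaluating at (-0.254, 1.528): F = (-3.29845, -10.36362), so ‖F‖₂ = 10.876.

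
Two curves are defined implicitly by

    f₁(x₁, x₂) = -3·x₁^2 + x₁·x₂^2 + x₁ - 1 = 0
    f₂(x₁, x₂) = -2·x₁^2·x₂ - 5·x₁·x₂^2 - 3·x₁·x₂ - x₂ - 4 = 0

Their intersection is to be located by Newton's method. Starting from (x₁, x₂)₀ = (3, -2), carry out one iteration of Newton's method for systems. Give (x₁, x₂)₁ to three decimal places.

At (3, -2): F = (-13.000, -8.000).
Jacobian J = [[-6·x₁ + x₂^2 + 1, 2·x₁·x₂], [-4·x₁·x₂ - 5·x₂^2 - 3·x₂, -2·x₁^2 - 10·x₁·x₂ - 3·x₁ - 1]].
At the point, J = [[-13.000, -12.000], [10.000, 32.000]] (det J = -296.000).
Solving J·Δ = −F gives Δ = (-1.730, 0.791).
Then the next iterate is (x₁, x₂)₁ = (1.270, -1.209).

(1.270, -1.209)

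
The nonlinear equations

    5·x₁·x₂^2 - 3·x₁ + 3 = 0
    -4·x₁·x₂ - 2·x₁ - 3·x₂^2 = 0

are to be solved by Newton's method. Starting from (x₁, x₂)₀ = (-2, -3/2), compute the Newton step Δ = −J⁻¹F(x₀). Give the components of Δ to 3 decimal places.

(-10.519, 3.343)

At (-2, -3/2): F = (-13.500, -14.750).
Jacobian J = [[5·x₂^2 - 3, 10·x₁·x₂], [-4·x₂ - 2, -4·x₁ - 6·x₂]].
At the point, J = [[8.250, 30.000], [4.000, 17.000]] (det J = 20.250).
Solving J·Δ = −F gives Δ = (-10.519, 3.343).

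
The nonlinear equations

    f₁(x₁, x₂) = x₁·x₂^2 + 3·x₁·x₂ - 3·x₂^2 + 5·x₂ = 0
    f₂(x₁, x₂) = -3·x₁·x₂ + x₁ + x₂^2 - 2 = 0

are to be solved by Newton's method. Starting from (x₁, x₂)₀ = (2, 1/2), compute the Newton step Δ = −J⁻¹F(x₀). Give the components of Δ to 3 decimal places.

(0.333, -0.583)

At (2, 1/2): F = (5.250, -2.750).
Jacobian J = [[x₂^2 + 3·x₂, 2·x₁·x₂ + 3·x₁ - 6·x₂ + 5], [-3·x₂ + 1, -3·x₁ + 2·x₂]].
At the point, J = [[1.750, 10.000], [-0.500, -5.000]] (det J = -3.750).
Solving J·Δ = −F gives Δ = (0.333, -0.583).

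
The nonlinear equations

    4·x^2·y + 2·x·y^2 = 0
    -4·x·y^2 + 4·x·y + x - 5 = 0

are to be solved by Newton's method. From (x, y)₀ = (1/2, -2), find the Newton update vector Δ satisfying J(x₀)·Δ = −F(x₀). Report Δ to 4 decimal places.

At (1/2, -2): F = (2.0000, -16.5000).
Jacobian J = [[8·x·y + 2·y^2, 4·x^2 + 4·x·y], [-4·y^2 + 4·y + 1, -8·x·y + 4·x]].
At the point, J = [[0.0000, -3.0000], [-23.0000, 10.0000]] (det J = -69.0000).
Solving J·Δ = −F gives Δ = (-0.4275, 0.6667).

(-0.4275, 0.6667)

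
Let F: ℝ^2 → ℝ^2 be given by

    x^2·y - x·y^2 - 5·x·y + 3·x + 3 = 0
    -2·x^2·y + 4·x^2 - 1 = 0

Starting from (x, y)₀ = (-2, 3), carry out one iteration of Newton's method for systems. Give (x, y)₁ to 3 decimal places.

(1.964, 5.839)

At (-2, 3): F = (57.000, -9.000).
Jacobian J = [[2·x·y - y^2 - 5·y + 3, x^2 - 2·x·y - 5·x], [-4·x·y + 8·x, -2·x^2]].
At the point, J = [[-33.000, 26.000], [8.000, -8.000]] (det J = 56.000).
Solving J·Δ = −F gives Δ = (3.964, 2.839).
Then the next iterate is (x, y)₁ = (1.964, 5.839).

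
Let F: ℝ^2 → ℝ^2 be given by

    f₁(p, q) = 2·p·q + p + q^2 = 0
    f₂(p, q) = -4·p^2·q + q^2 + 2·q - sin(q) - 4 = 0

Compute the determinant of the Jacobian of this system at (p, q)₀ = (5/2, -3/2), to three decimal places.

-7.859

J = [[2·q + 1, 2·p + 2·q], [-8·p·q, -4·p^2 + 2·q - cos(q) + 2]].
At the point, J = [[-2.000, 2.000], [30.000, -26.07074]].
det J = -7.859.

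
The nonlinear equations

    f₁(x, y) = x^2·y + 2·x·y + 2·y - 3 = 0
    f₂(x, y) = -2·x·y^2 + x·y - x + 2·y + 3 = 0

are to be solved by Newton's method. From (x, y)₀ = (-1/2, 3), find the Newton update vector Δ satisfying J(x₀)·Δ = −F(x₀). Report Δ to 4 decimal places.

At (-1/2, 3): F = (0.7500, 17.0000).
Jacobian J = [[2·x·y + 2·y, x^2 + 2·x + 2], [-2·y^2 + y - 1, -4·x·y + x + 2]].
At the point, J = [[3.0000, 1.2500], [-16.0000, 7.5000]] (det J = 42.5000).
Solving J·Δ = −F gives Δ = (0.3676, -1.4824).

(0.3676, -1.4824)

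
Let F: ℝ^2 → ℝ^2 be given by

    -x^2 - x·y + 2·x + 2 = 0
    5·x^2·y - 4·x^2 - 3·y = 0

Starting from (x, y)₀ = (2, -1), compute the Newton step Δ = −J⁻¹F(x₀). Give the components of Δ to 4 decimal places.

(0.0225, 1.9888)

At (2, -1): F = (4.0000, -33.0000).
Jacobian J = [[-2·x - y + 2, -x], [10·x·y - 8·x, 5·x^2 - 3]].
At the point, J = [[-1.0000, -2.0000], [-36.0000, 17.0000]] (det J = -89.0000).
Solving J·Δ = −F gives Δ = (0.0225, 1.9888).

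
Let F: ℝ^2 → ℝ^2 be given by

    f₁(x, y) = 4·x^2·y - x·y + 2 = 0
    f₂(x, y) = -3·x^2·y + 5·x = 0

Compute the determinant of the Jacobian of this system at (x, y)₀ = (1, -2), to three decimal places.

J = [[8·x·y - y, 4·x^2 - x], [-6·x·y + 5, -3·x^2]].
At the point, J = [[-14.000, 3.000], [17.000, -3.000]].
det J = -9.000.

-9.000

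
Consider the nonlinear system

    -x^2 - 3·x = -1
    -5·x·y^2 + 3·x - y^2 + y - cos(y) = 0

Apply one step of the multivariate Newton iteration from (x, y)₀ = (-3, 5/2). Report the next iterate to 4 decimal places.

At (-3, 5/2): F = (1.0000, 81.801144).
Jacobian J = [[-2·x - 3, 0], [-5·y^2 + 3, -10·x·y - 2·y + sin(y) + 1]].
At the point, J = [[3.0000, 0.0000], [-28.2500, 71.598472]] (det J = 214.795416).
Solving J·Δ = −F gives Δ = (-0.3333, -1.2740).
Then the next iterate is (x, y)₁ = (-3.3333, 1.2260).

(-3.3333, 1.2260)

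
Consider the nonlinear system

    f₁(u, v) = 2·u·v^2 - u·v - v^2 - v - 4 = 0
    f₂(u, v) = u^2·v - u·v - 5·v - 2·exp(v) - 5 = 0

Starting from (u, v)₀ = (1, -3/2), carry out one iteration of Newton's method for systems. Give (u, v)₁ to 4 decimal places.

At (1, -3/2): F = (1.2500, 2.053740).
Jacobian J = [[2·v^2 - v, 4·u·v - u - 2·v - 1], [2·u·v - v, u^2 - u - 2·exp(v) - 5]].
At the point, J = [[6.0000, -5.0000], [-1.5000, -5.446260]] (det J = -40.177562).
Solving J·Δ = −F gives Δ = (0.0861, 0.3534).
Then the next iterate is (u, v)₁ = (1.0861, -1.1466).

(1.0861, -1.1466)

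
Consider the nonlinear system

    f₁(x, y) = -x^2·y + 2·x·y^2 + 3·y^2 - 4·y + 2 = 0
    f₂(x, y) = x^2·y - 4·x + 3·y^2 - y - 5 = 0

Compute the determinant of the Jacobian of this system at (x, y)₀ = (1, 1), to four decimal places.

10.0000

J = [[-2·x·y + 2·y^2, -x^2 + 4·x·y + 6·y - 4], [2·x·y - 4, x^2 + 6·y - 1]].
At the point, J = [[0.0000, 5.0000], [-2.0000, 6.0000]].
det J = 10.0000.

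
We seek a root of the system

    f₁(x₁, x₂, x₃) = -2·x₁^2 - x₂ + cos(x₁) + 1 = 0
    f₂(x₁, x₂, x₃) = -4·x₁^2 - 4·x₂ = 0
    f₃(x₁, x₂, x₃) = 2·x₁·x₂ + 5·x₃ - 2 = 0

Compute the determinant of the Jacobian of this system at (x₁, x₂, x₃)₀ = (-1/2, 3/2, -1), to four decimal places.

J = [[-4·x₁ - sin(x₁), -1, 0], [-8·x₁, -4, 0], [2·x₂, 2·x₁, 5]].
At the point, J = [[2.479426, -1.0000, 0.0000], [4.0000, -4.0000, 0.0000], [3.0000, -1.0000, 5.0000]].
det J = -29.5885.

-29.5885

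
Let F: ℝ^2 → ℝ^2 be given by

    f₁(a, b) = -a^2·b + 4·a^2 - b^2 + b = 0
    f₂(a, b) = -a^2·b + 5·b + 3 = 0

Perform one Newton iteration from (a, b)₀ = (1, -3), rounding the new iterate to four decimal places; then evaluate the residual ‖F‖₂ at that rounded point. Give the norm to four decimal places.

11.1239

At (1, -3): F = (-5.0000, -9.0000).
Jacobian J = [[-2·a·b + 8·a, -a^2 - 2·b + 1], [-2·a·b, -a^2 + 5]].
At the point, J = [[14.0000, 6.0000], [6.0000, 4.0000]] (det J = 20.0000).
Solving J·Δ = −F gives Δ = (-1.7000, 4.8000).
Then the next iterate is (a, b)₁ = (-0.7000, 1.8000).
Re-evaluating at (-0.7000, 1.8000): F = (-0.3620, 11.1180), so ‖F‖₂ = 11.1239.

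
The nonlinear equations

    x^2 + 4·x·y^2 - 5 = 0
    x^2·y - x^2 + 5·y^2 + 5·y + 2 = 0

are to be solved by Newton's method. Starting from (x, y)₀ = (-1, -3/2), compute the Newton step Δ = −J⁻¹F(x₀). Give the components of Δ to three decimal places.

At (-1, -3/2): F = (-13.000, 3.250).
Jacobian J = [[2·x + 4·y^2, 8·x·y], [2·x·y - 2·x, x^2 + 10·y + 5]].
At the point, J = [[7.000, 12.000], [5.000, -9.000]] (det J = -123.000).
Solving J·Δ = −F gives Δ = (0.634, 0.713).

(0.634, 0.713)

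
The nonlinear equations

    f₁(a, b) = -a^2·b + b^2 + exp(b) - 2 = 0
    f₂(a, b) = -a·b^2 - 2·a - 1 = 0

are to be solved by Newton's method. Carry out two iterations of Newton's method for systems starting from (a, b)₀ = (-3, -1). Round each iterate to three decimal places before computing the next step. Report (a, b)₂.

(-7.231, 3.011)

At (-3, -1): F = (8.36788, 8.000).
Jacobian J = [[-2·a·b, -a^2 + 2·b + exp(b)], [-b^2 - 2, -2·a·b]].
At the point, J = [[-6.000, -10.63212], [-3.000, -6.000]] (det J = 4.10364).
Solving J·Δ = −F gives Δ = (-8.492, 5.580).
Then the next iterate is (a, b)₁ = (-11.492, 4.580).
Round to (-11.492, 4.580) and repeat: F = (-488.37178, 263.04479), J = [[105.26672, -25.39167], [-22.97640, 105.26672]].
Δ = (4.261, -1.569), so (a, b)₂ = (-7.231, 3.011).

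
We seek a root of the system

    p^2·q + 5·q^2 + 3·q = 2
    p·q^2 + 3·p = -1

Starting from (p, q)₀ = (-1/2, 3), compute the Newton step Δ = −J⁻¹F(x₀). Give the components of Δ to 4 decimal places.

At (-1/2, 3): F = (52.7500, -5.0000).
Jacobian J = [[2·p·q, p^2 + 10·q + 3], [q^2 + 3, 2·p·q]].
At the point, J = [[-3.0000, 33.2500], [12.0000, -3.0000]] (det J = -390.0000).
Solving J·Δ = −F gives Δ = (0.0205, -1.5846).

(0.0205, -1.5846)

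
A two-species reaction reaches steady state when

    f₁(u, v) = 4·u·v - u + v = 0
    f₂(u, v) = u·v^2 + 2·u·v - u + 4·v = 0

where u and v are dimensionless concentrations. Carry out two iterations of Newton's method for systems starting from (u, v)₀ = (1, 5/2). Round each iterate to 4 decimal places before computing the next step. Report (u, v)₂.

(0.4484, 0.1918)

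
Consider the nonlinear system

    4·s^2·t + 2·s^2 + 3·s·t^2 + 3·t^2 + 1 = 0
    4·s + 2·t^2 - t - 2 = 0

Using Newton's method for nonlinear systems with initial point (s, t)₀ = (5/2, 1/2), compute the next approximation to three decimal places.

(0.394, 0.925)

At (5/2, 1/2): F = (28.625, 8.000).
Jacobian J = [[8·s·t + 4·s + 3·t^2, 4·s^2 + 6·s·t + 6·t], [4, 4·t - 1]].
At the point, J = [[20.750, 35.500], [4.000, 1.000]] (det J = -121.250).
Solving J·Δ = −F gives Δ = (-2.106, 0.425).
Then the next iterate is (s, t)₁ = (0.394, 0.925).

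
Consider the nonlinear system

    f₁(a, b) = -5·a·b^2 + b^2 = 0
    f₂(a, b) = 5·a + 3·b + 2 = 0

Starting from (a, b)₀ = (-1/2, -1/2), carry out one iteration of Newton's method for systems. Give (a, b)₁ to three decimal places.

(-0.182, -0.364)

At (-1/2, -1/2): F = (0.875, -2.000).
Jacobian J = [[-5·b^2, -10·a·b + 2·b], [5, 3]].
At the point, J = [[-1.250, -3.500], [5.000, 3.000]] (det J = 13.750).
Solving J·Δ = −F gives Δ = (0.318, 0.136).
Then the next iterate is (a, b)₁ = (-0.182, -0.364).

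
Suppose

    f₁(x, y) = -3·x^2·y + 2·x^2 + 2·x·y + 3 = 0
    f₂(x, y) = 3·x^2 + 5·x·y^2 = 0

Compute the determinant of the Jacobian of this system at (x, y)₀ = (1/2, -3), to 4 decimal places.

J = [[-6·x·y + 4·x + 2·y, -3·x^2 + 2·x], [6·x + 5·y^2, 10·x·y]].
At the point, J = [[5.0000, 0.2500], [48.0000, -15.0000]].
det J = -87.0000.

-87.0000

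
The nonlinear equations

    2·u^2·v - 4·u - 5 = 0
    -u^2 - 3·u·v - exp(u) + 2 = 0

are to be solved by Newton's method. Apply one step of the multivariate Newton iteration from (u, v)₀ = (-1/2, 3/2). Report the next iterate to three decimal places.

At (-1/2, 3/2): F = (-2.250, 3.39347).
Jacobian J = [[4·u·v - 4, 2·u^2], [-2·u - 3·v - exp(u), -3·u]].
At the point, J = [[-7.000, 0.500], [-4.10653, 1.500]] (det J = -8.44673).
Solving J·Δ = −F gives Δ = (-0.600, -3.906).
Then the next iterate is (u, v)₁ = (-1.100, -2.406).

(-1.100, -2.406)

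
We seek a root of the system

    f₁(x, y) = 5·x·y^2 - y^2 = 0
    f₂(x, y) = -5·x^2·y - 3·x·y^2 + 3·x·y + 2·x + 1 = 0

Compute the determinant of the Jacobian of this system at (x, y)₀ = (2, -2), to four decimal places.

1064.0000

J = [[5·y^2, 10·x·y - 2·y], [-10·x·y - 3·y^2 + 3·y + 2, -5·x^2 - 6·x·y + 3·x]].
At the point, J = [[20.0000, -36.0000], [24.0000, 10.0000]].
det J = 1064.0000.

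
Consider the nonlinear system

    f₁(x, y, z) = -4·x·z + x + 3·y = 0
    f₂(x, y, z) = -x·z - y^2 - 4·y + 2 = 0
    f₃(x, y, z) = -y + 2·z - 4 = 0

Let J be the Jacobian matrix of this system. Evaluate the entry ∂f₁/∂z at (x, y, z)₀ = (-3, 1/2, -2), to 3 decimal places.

∂f₁/∂z = -4·x.
At (-3, 1/2, -2) this is 12.000.

12.000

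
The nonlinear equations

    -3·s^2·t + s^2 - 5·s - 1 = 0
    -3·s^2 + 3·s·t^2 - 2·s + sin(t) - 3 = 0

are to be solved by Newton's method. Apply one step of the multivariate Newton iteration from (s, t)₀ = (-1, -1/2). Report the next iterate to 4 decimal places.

At (-1, -1/2): F = (6.5000, -5.229426).
Jacobian J = [[-6·s·t + 2·s - 5, -3·s^2], [-6·s + 3·t^2 - 2, 6·s·t + cos(t)]].
At the point, J = [[-10.0000, -3.0000], [4.7500, 3.877583]] (det J = -24.525826).
Solving J·Δ = −F gives Δ = (0.3880, 0.8733).
Then the next iterate is (s, t)₁ = (-0.6120, 0.3733).

(-0.6120, 0.3733)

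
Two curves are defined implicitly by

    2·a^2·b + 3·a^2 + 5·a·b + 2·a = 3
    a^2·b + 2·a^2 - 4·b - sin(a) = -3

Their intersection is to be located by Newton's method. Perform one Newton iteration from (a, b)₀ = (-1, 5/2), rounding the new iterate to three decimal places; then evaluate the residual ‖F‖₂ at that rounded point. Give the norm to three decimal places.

8.175

At (-1, 5/2): F = (-9.500, -1.65853).
Jacobian J = [[4·a·b + 6·a + 5·b + 2, 2·a^2 + 5·a], [2·a·b + 4·a - cos(a), a^2 - 4]].
At the point, J = [[-1.500, -3.000], [-9.54030, -3.000]] (det J = -24.12091).
Solving J·Δ = −F gives Δ = (0.975, -3.654).
Then the next iterate is (a, b)₁ = (-0.025, -1.154).
Re-evaluating at (-0.025, -1.154): F = (-2.90532, 7.64153), so ‖F‖₂ = 8.175.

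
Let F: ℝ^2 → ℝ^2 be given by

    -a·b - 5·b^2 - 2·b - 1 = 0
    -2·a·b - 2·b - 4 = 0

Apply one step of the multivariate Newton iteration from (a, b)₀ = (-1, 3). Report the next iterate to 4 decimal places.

(-1.6667, 1.4839)

At (-1, 3): F = (-49.0000, -4.0000).
Jacobian J = [[-b, -a - 10·b - 2], [-2·b, -2·a - 2]].
At the point, J = [[-3.0000, -31.0000], [-6.0000, 0.0000]] (det J = -186.0000).
Solving J·Δ = −F gives Δ = (-0.6667, -1.5161).
Then the next iterate is (a, b)₁ = (-1.6667, 1.4839).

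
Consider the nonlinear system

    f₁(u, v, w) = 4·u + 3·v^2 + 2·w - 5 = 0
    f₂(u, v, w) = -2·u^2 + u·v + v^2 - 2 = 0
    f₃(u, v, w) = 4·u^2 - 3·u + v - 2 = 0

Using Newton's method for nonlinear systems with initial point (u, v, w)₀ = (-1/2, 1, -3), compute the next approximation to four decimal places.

At (-1/2, 1, -3): F = (-10.0000, -2.0000, 1.5000).
Jacobian J = [[4, 6·v, 2], [-4·u + v, u + 2·v, 0], [8·u - 3, 1, 0]].
At the point, J = [[4.0000, 6.0000, 2.0000], [3.0000, 1.5000, 0.0000], [-7.0000, 1.0000, 0.0000]] (det J = 27.0000).
Solving J·Δ = −F gives Δ = (0.3148, 0.7037, 2.2593).
Then the next iterate is (u, v, w)₁ = (-0.1852, 1.7037, -0.7407).

(-0.1852, 1.7037, -0.7407)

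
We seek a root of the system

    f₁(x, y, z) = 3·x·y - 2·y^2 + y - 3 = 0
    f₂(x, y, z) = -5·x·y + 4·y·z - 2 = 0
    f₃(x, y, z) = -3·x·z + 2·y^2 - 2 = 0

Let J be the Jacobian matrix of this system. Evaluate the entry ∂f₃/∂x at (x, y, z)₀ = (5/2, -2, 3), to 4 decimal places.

∂f₃/∂x = -3·z.
At (5/2, -2, 3) this is -9.0000.

-9.0000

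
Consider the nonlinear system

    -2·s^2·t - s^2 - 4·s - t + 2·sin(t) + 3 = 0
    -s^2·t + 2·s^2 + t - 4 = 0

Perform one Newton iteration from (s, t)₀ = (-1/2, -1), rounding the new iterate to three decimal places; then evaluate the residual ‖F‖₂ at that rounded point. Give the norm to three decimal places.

3.766

At (-1/2, -1): F = (4.56706, -4.250).
Jacobian J = [[-4·s·t - 2·s - 4, -2·s^2 + 2·cos(t) - 1], [-2·s·t + 4·s, -s^2 + 1]].
At the point, J = [[-5.000, -0.41940], [-3.000, 0.750]] (det J = -5.00819).
Solving J·Δ = −F gives Δ = (0.328, 6.979).
Then the next iterate is (s, t)₁ = (-0.172, 5.979).
Re-evaluating at (-0.172, 5.979): F = (-3.27338, 1.86129), so ‖F‖₂ = 3.766.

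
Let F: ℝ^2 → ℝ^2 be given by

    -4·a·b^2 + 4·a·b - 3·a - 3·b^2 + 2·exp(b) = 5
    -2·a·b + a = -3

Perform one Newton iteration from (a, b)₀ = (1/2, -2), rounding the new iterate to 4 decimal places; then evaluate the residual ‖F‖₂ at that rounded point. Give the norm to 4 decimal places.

0.6909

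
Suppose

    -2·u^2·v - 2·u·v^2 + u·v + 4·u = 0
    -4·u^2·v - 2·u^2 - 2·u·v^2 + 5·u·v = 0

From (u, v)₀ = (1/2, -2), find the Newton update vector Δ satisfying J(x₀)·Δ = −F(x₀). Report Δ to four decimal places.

(-0.5135, 0.2432)

At (1/2, -2): F = (-2.0000, -7.5000).
Jacobian J = [[-4·u·v - 2·v^2 + v + 4, -2·u^2 - 4·u·v + u], [-8·u·v - 4·u - 2·v^2 + 5·v, -4·u^2 - 4·u·v + 5·u]].
At the point, J = [[-2.0000, 4.0000], [-12.0000, 5.5000]] (det J = 37.0000).
Solving J·Δ = −F gives Δ = (-0.5135, 0.2432).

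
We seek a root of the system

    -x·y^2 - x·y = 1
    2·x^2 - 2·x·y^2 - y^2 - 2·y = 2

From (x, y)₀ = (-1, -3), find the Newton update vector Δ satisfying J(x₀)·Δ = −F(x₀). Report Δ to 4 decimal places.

(0.5645, 0.3226)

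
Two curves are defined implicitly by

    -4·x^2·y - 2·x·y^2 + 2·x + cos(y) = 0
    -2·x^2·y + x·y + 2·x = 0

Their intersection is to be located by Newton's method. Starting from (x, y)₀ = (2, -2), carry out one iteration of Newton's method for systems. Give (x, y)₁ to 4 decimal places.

At (2, -2): F = (19.583853, 16.0000).
Jacobian J = [[-8·x·y - 2·y^2 + 2, -4·x^2 - 4·x·y - sin(y)], [-4·x·y + y + 2, -2·x^2 + x]].
At the point, J = [[26.0000, 0.909297], [16.0000, -6.0000]] (det J = -170.548759).
Solving J·Δ = −F gives Δ = (-0.7743, 0.6019).
Then the next iterate is (x, y)₁ = (1.2257, -1.3981).

(1.2257, -1.3981)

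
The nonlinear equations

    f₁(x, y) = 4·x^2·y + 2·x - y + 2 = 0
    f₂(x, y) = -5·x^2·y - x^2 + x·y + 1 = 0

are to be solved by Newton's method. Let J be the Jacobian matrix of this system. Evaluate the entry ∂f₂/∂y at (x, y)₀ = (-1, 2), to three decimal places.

-6.000

∂f₂/∂y = -5·x^2 + x.
At (-1, 2) this is -6.000.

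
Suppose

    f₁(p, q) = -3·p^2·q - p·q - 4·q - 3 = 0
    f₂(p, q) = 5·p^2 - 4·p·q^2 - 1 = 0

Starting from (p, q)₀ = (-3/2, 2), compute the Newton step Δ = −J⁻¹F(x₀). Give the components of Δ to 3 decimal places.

(2.048, 1.219)

At (-3/2, 2): F = (-21.500, 34.250).
Jacobian J = [[-6·p·q - q, -3·p^2 - p - 4], [10·p - 4·q^2, -8·p·q]].
At the point, J = [[16.000, -9.250], [-31.000, 24.000]] (det J = 97.250).
Solving J·Δ = −F gives Δ = (2.048, 1.219).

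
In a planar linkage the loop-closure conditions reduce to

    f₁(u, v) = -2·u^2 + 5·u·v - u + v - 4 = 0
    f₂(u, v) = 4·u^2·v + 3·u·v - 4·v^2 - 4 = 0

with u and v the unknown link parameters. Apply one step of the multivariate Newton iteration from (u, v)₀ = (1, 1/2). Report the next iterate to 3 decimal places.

At (1, 1/2): F = (-4.000, -1.500).
Jacobian J = [[-4·u + 5·v - 1, 5·u + 1], [8·u·v + 3·v, 4·u^2 + 3·u - 8·v]].
At the point, J = [[-2.500, 6.000], [5.500, 3.000]] (det J = -40.500).
Solving J·Δ = −F gives Δ = (-0.074, 0.636).
Then the next iterate is (u, v)₁ = (0.926, 1.136).

(0.926, 1.136)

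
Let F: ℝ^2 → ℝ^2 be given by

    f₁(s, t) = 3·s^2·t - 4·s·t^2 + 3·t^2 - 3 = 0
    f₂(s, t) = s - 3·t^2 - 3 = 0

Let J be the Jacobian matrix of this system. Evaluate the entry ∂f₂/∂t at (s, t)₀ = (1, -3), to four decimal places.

∂f₂/∂t = -6·t.
At (1, -3) this is 18.0000.

18.0000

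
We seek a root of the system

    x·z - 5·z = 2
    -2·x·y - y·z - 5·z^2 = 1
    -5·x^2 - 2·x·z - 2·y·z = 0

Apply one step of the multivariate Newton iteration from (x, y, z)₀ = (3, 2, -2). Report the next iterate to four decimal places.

(1.7895, 5.9079, 0.2105)

At (3, 2, -2): F = (2.0000, -29.0000, -25.0000).
Jacobian J = [[z, 0, x - 5], [-2·y, -2·x - z, -y - 10·z], [-10·x - 2·z, -2·z, -2·x - 2·y]].
At the point, J = [[-2.0000, 0.0000, -2.0000], [-4.0000, -4.0000, 18.0000], [-26.0000, 4.0000, -10.0000]] (det J = 304.0000).
Solving J·Δ = −F gives Δ = (-1.2105, 3.9079, 2.2105).
Then the next iterate is (x, y, z)₁ = (1.7895, 5.9079, 0.2105).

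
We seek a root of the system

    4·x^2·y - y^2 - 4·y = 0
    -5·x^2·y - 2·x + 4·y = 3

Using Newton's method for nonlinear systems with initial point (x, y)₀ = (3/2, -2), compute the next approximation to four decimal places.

At (3/2, -2): F = (-14.0000, 8.5000).
Jacobian J = [[8·x·y, 4·x^2 - 2·y - 4], [-10·x·y - 2, -5·x^2 + 4]].
At the point, J = [[-24.0000, 9.0000], [28.0000, -7.2500]] (det J = -78.0000).
Solving J·Δ = −F gives Δ = (0.3205, 2.4103).
Then the next iterate is (x, y)₁ = (1.8205, 0.4103).

(1.8205, 0.4103)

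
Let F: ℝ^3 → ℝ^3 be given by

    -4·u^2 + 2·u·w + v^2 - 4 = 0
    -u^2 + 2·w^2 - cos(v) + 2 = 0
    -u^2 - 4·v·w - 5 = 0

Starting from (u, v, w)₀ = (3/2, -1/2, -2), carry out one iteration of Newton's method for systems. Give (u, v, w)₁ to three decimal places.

(0.505, 0.236, -0.812)

At (3/2, -1/2, -2): F = (-18.750, 6.87242, -11.250).
Jacobian J = [[-8·u + 2·w, 2·v, 2·u], [-2·u, sin(v), 4·w], [-2·u, -4·w, -4·v]].
At the point, J = [[-16.000, -1.000, 3.000], [-3.000, -0.47943, -8.000], [-3.000, 8.000, 2.000]] (det J = -1114.97321).
Solving J·Δ = −F gives Δ = (-0.995, 0.736, 1.188).
Then the next iterate is (u, v, w)₁ = (0.505, 0.236, -0.812).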